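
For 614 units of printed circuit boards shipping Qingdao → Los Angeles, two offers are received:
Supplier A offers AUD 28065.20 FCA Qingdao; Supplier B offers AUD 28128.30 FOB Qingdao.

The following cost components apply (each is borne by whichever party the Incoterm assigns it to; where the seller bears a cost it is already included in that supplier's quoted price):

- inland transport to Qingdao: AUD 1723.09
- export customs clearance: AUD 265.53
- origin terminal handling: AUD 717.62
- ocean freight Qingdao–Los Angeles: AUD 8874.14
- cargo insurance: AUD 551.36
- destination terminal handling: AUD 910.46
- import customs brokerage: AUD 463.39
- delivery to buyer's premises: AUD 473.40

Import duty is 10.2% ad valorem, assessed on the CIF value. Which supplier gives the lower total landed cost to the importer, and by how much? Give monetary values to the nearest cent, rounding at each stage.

Supplier A (FCA):
CIF value = FCA price + origin terminal + freight + insurance = 28065.20 + 717.62 + 8874.14 + 551.36 = 38208.32
Import duty = 38208.32 × 10.2% = 3897.25
Buyer bears (A): 717.62 + 8874.14 + 551.36 + 910.46 + 463.39 + 473.40 = 11990.37
Landed cost (A) = invoice 28065.20 + 11990.37 + duty 3897.25 = 43952.82
Supplier B (FOB):
CIF value = FOB price + freight + insurance = 28128.30 + 8874.14 + 551.36 = 37553.80
Import duty = 37553.80 × 10.2% = 3830.49
Buyer bears (B): 8874.14 + 551.36 + 910.46 + 463.39 + 473.40 = 11272.75
Landed cost (B) = invoice 28128.30 + 11272.75 + duty 3830.49 = 43231.54
Difference = |43952.82 − 43231.54| = 721.28

Supplier B is cheaper by AUD 721.28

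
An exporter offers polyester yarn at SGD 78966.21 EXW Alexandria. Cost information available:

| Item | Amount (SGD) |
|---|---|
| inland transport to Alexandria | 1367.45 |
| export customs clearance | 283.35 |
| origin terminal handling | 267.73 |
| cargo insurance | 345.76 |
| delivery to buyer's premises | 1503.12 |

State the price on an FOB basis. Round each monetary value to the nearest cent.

FOB price: SGD 80884.74

Not relevant to the conversion: delivery, insurance — on the buyer under both terms; not part of either seller's price.
From EXW to FOB, the seller additionally bears: inland to port, export clearance, origin terminal.
FOB price = 78966.21 + 1367.45 + 283.35 + 267.73 = 80884.74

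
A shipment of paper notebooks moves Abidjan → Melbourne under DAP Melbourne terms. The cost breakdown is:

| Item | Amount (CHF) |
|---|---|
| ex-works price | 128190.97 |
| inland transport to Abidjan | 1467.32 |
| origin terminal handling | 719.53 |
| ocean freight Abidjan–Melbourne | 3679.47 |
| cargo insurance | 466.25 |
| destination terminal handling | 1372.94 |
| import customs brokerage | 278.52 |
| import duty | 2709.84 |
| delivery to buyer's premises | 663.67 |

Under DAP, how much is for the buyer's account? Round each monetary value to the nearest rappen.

Buyer's account: CHF 2988.36

DAP: the seller bears all costs to the named destination except import duty and clearance.
Seller's account: goods 128190.97 + inland to port 1467.32 + origin terminal 719.53 + freight 3679.47 + insurance 466.25 + destination terminal 1372.94 + delivery 663.67 = 136560.15
Buyer's account: brokerage 278.52 + duty 2709.84 = 2988.36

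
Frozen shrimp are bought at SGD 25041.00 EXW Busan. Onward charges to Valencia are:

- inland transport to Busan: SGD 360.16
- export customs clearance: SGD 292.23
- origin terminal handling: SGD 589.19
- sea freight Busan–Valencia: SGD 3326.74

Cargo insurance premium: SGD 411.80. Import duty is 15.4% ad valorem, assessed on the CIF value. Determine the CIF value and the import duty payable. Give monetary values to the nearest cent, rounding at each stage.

CIF value: SGD 30021.12; import duty: SGD 4623.25

CIF = EXW price + pre-shipment costs + freight + insurance
CIF = 25041.00 + 360.16 + 292.23 + 589.19 + 3326.74 + 411.80 = 30021.12
Import duty = 30021.12 × 15.4% = 4623.25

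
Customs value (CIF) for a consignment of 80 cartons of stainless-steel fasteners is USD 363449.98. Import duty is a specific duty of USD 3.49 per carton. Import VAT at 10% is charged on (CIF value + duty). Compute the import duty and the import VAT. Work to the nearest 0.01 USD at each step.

Import duty: USD 279.20; import VAT: USD 36372.92

Import duty = 80 × 3.49 = 279.20
VAT base = CIF + duty = 363449.98 + 279.20 = 363729.18
Import VAT = 363729.18 × 10% = 36372.92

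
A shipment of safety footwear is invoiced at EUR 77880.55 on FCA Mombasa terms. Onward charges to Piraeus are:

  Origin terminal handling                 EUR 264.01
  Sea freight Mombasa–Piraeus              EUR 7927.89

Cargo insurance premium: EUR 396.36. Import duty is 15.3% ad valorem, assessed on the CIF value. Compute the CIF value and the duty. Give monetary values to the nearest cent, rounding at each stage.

CIF = FCA price + pre-shipment costs + freight + insurance
CIF = 77880.55 + 264.01 + 7927.89 + 396.36 = 86468.81
Import duty = 86468.81 × 15.3% = 13229.73

CIF value: EUR 86468.81; import duty: EUR 13229.73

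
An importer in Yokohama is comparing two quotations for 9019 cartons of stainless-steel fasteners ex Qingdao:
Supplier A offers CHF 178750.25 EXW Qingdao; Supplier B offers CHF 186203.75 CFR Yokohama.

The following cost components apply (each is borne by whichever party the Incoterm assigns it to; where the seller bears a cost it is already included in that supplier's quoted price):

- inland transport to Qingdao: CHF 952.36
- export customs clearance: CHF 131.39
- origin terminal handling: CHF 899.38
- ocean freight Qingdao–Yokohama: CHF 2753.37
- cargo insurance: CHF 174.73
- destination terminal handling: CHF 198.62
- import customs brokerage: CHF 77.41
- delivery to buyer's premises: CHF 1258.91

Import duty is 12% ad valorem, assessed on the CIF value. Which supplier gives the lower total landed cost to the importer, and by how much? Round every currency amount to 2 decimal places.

Supplier A (EXW):
CIF value = EXW price + inland to port + export clearance + origin terminal + freight + insurance = 178750.25 + 952.36 + 131.39 + 899.38 + 2753.37 + 174.73 = 183661.48
Import duty = 183661.48 × 12% = 22039.38
Buyer bears (A): 952.36 + 131.39 + 899.38 + 2753.37 + 174.73 + 198.62 + 77.41 + 1258.91 = 6446.17
Landed cost (A) = invoice 178750.25 + 6446.17 + duty 22039.38 = 207235.80
Supplier B (CFR):
CIF value = CFR price + insurance = 186203.75 + 174.73 = 186378.48
Import duty = 186378.48 × 12% = 22365.42
Buyer bears (B): 174.73 + 198.62 + 77.41 + 1258.91 = 1709.67
Landed cost (B) = invoice 186203.75 + 1709.67 + duty 22365.42 = 210278.84
Difference = |207235.80 − 210278.84| = 3043.04

Supplier A is cheaper by CHF 3043.04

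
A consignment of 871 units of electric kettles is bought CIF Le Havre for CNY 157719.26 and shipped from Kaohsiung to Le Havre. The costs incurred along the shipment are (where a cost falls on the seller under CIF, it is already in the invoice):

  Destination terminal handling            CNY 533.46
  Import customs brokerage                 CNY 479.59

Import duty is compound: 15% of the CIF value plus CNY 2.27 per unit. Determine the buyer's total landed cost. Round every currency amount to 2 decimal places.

CIF: the seller pays costs through ocean freight and marine insurance to the destination port.
The CIF price already equals the CIF value: 157719.26
Ad valorem component: 157719.26 × 15% = 23657.89
Specific component: 871 × 2.27 = 1977.17
Import duty = 23657.89 + 1977.17 = 25635.06
Buyer bears: destination terminal 533.46 + brokerage 479.59 + duty 25635.06 = 26648.11
Landed cost = invoice 157719.26 + 26648.11 = 184367.37

Total landed cost: CNY 184367.37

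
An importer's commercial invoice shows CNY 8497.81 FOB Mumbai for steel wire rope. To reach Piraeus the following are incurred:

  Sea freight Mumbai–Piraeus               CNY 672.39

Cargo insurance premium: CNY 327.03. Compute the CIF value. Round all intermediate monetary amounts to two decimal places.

CIF value: CNY 9497.23

CIF = FOB price + freight + insurance
CIF = 8497.81 + 672.39 + 327.03 = 9497.23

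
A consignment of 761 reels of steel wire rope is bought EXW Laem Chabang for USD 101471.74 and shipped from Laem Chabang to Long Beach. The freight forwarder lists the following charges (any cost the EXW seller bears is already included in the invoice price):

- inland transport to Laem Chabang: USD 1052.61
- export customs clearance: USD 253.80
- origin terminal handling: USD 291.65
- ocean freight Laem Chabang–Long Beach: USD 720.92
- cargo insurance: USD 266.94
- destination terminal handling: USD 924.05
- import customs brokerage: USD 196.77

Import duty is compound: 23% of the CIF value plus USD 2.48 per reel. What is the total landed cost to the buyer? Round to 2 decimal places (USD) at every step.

EXW: the seller makes goods available at their premises; the buyer bears all onward costs.
CIF value = EXW price + inland to port + export clearance + origin terminal + freight + insurance = 101471.74 + 1052.61 + 253.80 + 291.65 + 720.92 + 266.94 = 104057.66
Ad valorem component: 104057.66 × 23% = 23933.26
Specific component: 761 × 2.48 = 1887.28
Import duty = 23933.26 + 1887.28 = 25820.54
Buyer bears: inland to port 1052.61 + export clearance 253.80 + origin terminal 291.65 + freight 720.92 + insurance 266.94 + destination terminal 924.05 + brokerage 196.77 + duty 25820.54 = 29527.28
Landed cost = invoice 101471.74 + 29527.28 = 130999.02

Total landed cost: USD 130999.02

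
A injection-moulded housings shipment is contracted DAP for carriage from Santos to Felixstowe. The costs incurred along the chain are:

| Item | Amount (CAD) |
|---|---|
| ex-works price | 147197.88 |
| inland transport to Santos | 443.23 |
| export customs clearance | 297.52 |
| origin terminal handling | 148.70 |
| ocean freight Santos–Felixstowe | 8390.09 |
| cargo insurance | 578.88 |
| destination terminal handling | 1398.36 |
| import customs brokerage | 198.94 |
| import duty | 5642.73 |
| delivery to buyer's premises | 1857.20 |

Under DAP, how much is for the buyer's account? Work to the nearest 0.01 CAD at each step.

DAP: the seller bears all costs to the named destination except import duty and clearance.
Seller's account: goods 147197.88 + inland to port 443.23 + export clearance 297.52 + origin terminal 148.70 + freight 8390.09 + insurance 578.88 + destination terminal 1398.36 + delivery 1857.20 = 160311.86
Buyer's account: brokerage 198.94 + duty 5642.73 = 5841.67

Buyer's account: CAD 5841.67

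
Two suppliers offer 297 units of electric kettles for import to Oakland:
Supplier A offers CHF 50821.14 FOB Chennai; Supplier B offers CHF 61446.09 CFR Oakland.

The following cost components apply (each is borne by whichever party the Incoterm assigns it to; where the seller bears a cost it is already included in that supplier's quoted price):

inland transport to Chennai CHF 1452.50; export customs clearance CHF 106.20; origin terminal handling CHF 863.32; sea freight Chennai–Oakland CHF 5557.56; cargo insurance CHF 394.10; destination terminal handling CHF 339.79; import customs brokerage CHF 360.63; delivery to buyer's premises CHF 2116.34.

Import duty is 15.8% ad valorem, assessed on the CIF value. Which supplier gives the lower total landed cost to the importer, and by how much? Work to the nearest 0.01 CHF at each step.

Supplier A is cheaper by CHF 5868.04

Supplier A (FOB):
CIF value = FOB price + freight + insurance = 50821.14 + 5557.56 + 394.10 = 56772.80
Import duty = 56772.80 × 15.8% = 8970.10
Buyer bears (A): 5557.56 + 394.10 + 339.79 + 360.63 + 2116.34 = 8768.42
Landed cost (A) = invoice 50821.14 + 8768.42 + duty 8970.10 = 68559.66
Supplier B (CFR):
CIF value = CFR price + insurance = 61446.09 + 394.10 = 61840.19
Import duty = 61840.19 × 15.8% = 9770.75
Buyer bears (B): 394.10 + 339.79 + 360.63 + 2116.34 = 3210.86
Landed cost (B) = invoice 61446.09 + 3210.86 + duty 9770.75 = 74427.70
Difference = |68559.66 − 74427.70| = 5868.04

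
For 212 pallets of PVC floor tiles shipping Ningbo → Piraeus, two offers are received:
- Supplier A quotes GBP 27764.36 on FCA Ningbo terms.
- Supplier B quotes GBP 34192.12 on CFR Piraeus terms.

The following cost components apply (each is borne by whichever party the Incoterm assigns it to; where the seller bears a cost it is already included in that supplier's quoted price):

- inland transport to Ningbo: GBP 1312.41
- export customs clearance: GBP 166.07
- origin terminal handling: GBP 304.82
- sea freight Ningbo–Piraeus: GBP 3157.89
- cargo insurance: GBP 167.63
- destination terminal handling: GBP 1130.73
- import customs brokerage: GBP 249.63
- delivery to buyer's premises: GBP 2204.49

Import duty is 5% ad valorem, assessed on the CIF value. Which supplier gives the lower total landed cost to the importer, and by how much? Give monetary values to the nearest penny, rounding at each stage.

Supplier A (FCA):
CIF value = FCA price + origin terminal + freight + insurance = 27764.36 + 304.82 + 3157.89 + 167.63 = 31394.70
Import duty = 31394.70 × 5% = 1569.74
Buyer bears (A): 304.82 + 3157.89 + 167.63 + 1130.73 + 249.63 + 2204.49 = 7215.19
Landed cost (A) = invoice 27764.36 + 7215.19 + duty 1569.74 = 36549.29
Supplier B (CFR):
CIF value = CFR price + insurance = 34192.12 + 167.63 = 34359.75
Import duty = 34359.75 × 5% = 1717.99
Buyer bears (B): 167.63 + 1130.73 + 249.63 + 2204.49 = 3752.48
Landed cost (B) = invoice 34192.12 + 3752.48 + duty 1717.99 = 39662.59
Difference = |36549.29 − 39662.59| = 3113.30

Supplier A is cheaper by GBP 3113.30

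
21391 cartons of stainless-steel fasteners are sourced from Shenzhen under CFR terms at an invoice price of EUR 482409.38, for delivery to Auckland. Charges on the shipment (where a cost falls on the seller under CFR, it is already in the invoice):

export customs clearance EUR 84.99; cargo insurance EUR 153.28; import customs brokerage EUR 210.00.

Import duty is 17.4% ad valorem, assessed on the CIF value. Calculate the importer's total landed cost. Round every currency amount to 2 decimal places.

Total landed cost: EUR 566738.56

CFR: the seller pays costs through ocean freight to the destination port, but not insurance.
Already in the invoice (seller's account under CFR): export clearance — exclude.
CIF value = CFR price + insurance = 482409.38 + 153.28 = 482562.66
Import duty = 482562.66 × 17.4% = 83965.90
Buyer bears: insurance 153.28 + brokerage 210.00 + duty 83965.90 = 84329.18
Landed cost = invoice 482409.38 + 84329.18 = 566738.56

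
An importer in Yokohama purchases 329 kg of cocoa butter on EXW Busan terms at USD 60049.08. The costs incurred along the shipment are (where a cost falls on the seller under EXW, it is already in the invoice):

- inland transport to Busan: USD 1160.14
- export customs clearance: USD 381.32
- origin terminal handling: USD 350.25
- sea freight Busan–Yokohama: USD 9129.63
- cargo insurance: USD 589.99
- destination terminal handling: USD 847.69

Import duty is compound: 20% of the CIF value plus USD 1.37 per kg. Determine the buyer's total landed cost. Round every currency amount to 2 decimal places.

Total landed cost: USD 87290.91

EXW: the seller makes goods available at their premises; the buyer bears all onward costs.
CIF value = EXW price + inland to port + export clearance + origin terminal + freight + insurance = 60049.08 + 1160.14 + 381.32 + 350.25 + 9129.63 + 589.99 = 71660.41
Ad valorem component: 71660.41 × 20% = 14332.08
Specific component: 329 × 1.37 = 450.73
Import duty = 14332.08 + 450.73 = 14782.81
Buyer bears: inland to port 1160.14 + export clearance 381.32 + origin terminal 350.25 + freight 9129.63 + insurance 589.99 + destination terminal 847.69 + duty 14782.81 = 27241.83
Landed cost = invoice 60049.08 + 27241.83 = 87290.91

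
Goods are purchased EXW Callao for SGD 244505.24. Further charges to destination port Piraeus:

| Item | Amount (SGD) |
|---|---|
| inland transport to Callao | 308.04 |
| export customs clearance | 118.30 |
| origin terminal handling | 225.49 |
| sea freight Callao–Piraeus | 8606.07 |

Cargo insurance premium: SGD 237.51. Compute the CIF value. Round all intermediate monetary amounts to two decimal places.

CIF value: SGD 254000.65

CIF = EXW price + pre-shipment costs + freight + insurance
CIF = 244505.24 + 308.04 + 118.30 + 225.49 + 8606.07 + 237.51 = 254000.65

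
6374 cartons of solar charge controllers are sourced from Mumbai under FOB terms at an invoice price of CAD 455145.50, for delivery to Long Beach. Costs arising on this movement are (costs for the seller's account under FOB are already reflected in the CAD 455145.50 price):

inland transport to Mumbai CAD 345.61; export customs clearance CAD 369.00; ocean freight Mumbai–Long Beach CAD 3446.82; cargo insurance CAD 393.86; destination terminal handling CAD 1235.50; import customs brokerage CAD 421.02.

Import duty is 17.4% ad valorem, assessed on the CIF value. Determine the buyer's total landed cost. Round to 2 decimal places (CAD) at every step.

FOB: the seller bears costs until goods are on board at the origin port; the buyer bears freight, insurance and all costs thereafter.
Already in the invoice (seller's account under FOB): inland to port, export clearance — exclude.
CIF value = FOB price + freight + insurance = 455145.50 + 3446.82 + 393.86 = 458986.18
Import duty = 458986.18 × 17.4% = 79863.60
Buyer bears: freight 3446.82 + insurance 393.86 + destination terminal 1235.50 + brokerage 421.02 + duty 79863.60 = 85360.80
Landed cost = invoice 455145.50 + 85360.80 = 540506.30

Total landed cost: CAD 540506.30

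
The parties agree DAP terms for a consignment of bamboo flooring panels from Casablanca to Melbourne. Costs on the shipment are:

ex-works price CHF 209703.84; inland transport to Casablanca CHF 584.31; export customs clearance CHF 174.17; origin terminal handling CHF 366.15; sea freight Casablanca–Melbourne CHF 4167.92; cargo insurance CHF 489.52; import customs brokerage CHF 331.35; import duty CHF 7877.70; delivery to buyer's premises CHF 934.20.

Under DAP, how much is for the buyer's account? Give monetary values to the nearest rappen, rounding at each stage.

Buyer's account: CHF 8209.05

DAP: the seller bears all costs to the named destination except import duty and clearance.
Seller's account: goods 209703.84 + inland to port 584.31 + export clearance 174.17 + origin terminal 366.15 + freight 4167.92 + insurance 489.52 + delivery 934.20 = 216420.11
Buyer's account: brokerage 331.35 + duty 7877.70 = 8209.05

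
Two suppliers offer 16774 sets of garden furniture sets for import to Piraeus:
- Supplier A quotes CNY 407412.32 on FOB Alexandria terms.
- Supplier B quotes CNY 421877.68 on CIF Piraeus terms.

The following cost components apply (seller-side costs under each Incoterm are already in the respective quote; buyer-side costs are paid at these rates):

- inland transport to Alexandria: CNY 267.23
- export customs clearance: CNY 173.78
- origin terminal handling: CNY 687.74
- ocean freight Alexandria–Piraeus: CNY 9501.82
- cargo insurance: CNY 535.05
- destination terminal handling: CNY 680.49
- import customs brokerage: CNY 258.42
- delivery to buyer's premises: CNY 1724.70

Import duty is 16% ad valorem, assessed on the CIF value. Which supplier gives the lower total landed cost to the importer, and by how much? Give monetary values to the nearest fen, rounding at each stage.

Supplier A is cheaper by CNY 5137.05

Supplier A (FOB):
CIF value = FOB price + freight + insurance = 407412.32 + 9501.82 + 535.05 = 417449.19
Import duty = 417449.19 × 16% = 66791.87
Buyer bears (A): 9501.82 + 535.05 + 680.49 + 258.42 + 1724.70 = 12700.48
Landed cost (A) = invoice 407412.32 + 12700.48 + duty 66791.87 = 486904.67
Supplier B (CIF):
The CIF price already equals the CIF value: 421877.68
Import duty = 421877.68 × 16% = 67500.43
Buyer bears (B): 680.49 + 258.42 + 1724.70 = 2663.61
Landed cost (B) = invoice 421877.68 + 2663.61 + duty 67500.43 = 492041.72
Difference = |486904.67 − 492041.72| = 5137.05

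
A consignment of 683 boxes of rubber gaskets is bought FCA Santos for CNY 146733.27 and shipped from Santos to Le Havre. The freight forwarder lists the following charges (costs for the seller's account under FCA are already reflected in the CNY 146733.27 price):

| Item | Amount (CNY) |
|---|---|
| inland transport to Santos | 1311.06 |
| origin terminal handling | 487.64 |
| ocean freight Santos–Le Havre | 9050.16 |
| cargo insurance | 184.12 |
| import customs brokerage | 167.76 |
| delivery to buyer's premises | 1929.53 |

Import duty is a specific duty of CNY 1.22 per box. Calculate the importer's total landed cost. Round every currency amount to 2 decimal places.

FCA: the seller delivers export-cleared goods to the carrier; the buyer bears costs from that point.
Already in the invoice (seller's account under FCA): inland to port — exclude.
CIF value = FCA price + origin terminal + freight + insurance = 146733.27 + 487.64 + 9050.16 + 184.12 = 156455.19
Import duty = 683 × 1.22 = 833.26
Buyer bears: origin terminal 487.64 + freight 9050.16 + insurance 184.12 + brokerage 167.76 + delivery 1929.53 + duty 833.26 = 12652.47
Landed cost = invoice 146733.27 + 12652.47 = 159385.74

Total landed cost: CNY 159385.74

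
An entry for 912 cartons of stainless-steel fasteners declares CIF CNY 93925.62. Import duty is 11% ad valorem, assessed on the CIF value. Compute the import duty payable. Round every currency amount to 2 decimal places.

Import duty = 93925.62 × 11% = 10331.82

Import duty: CNY 10331.82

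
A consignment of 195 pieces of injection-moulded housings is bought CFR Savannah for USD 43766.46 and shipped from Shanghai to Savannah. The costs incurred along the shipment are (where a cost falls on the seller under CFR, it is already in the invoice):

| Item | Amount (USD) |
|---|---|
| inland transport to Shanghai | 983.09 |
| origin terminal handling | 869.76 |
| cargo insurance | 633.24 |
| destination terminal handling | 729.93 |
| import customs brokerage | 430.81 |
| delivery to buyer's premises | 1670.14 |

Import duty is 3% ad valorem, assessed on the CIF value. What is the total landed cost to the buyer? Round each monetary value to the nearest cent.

Total landed cost: USD 48562.57

CFR: the seller pays costs through ocean freight to the destination port, but not insurance.
Already in the invoice (seller's account under CFR): inland to port, origin terminal — exclude.
CIF value = CFR price + insurance = 43766.46 + 633.24 = 44399.70
Import duty = 44399.70 × 3% = 1331.99
Buyer bears: insurance 633.24 + destination terminal 729.93 + brokerage 430.81 + delivery 1670.14 + duty 1331.99 = 4796.11
Landed cost = invoice 43766.46 + 4796.11 = 48562.57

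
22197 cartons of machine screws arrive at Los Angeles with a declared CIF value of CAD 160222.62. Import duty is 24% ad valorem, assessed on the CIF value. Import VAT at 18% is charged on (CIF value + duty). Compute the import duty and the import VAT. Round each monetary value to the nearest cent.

Import duty: CAD 38453.43; import VAT: CAD 35761.69

Import duty = 160222.62 × 24% = 38453.43
VAT base = CIF + duty = 160222.62 + 38453.43 = 198676.05
Import VAT = 198676.05 × 18% = 35761.69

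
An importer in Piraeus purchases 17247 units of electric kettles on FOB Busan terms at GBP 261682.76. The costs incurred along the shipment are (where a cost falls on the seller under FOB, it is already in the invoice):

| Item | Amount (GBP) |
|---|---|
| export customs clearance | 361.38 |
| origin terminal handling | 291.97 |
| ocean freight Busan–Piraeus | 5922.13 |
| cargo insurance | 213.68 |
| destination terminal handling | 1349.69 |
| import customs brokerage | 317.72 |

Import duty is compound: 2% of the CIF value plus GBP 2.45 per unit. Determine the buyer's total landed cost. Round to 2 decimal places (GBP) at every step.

FOB: the seller bears costs until goods are on board at the origin port; the buyer bears freight, insurance and all costs thereafter.
Already in the invoice (seller's account under FOB): export clearance, origin terminal — exclude.
CIF value = FOB price + freight + insurance = 261682.76 + 5922.13 + 213.68 = 267818.57
Ad valorem component: 267818.57 × 2% = 5356.37
Specific component: 17247 × 2.45 = 42255.15
Import duty = 5356.37 + 42255.15 = 47611.52
Buyer bears: freight 5922.13 + insurance 213.68 + destination terminal 1349.69 + brokerage 317.72 + duty 47611.52 = 55414.74
Landed cost = invoice 261682.76 + 55414.74 = 317097.50

Total landed cost: GBP 317097.50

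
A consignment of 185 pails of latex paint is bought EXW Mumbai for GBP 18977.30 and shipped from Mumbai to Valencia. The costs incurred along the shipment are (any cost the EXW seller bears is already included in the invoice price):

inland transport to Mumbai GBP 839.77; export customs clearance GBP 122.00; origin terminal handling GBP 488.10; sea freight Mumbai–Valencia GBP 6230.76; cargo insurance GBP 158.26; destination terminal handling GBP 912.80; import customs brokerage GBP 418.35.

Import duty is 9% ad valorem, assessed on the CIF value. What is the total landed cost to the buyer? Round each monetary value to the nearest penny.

Total landed cost: GBP 30560.80

EXW: the seller makes goods available at their premises; the buyer bears all onward costs.
CIF value = EXW price + inland to port + export clearance + origin terminal + freight + insurance = 18977.30 + 839.77 + 122.00 + 488.10 + 6230.76 + 158.26 = 26816.19
Import duty = 26816.19 × 9% = 2413.46
Buyer bears: inland to port 839.77 + export clearance 122.00 + origin terminal 488.10 + freight 6230.76 + insurance 158.26 + destination terminal 912.80 + brokerage 418.35 + duty 2413.46 = 11583.50
Landed cost = invoice 18977.30 + 11583.50 = 30560.80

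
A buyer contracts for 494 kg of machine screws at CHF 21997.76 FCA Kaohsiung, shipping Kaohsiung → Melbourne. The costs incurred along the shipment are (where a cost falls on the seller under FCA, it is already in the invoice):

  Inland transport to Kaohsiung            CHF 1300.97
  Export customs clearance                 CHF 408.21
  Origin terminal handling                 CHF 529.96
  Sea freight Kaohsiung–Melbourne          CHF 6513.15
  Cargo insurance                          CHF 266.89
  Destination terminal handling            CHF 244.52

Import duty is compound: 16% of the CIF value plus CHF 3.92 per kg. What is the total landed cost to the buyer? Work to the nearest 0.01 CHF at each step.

Total landed cost: CHF 36178.00

FCA: the seller delivers export-cleared goods to the carrier; the buyer bears costs from that point.
Already in the invoice (seller's account under FCA): inland to port, export clearance — exclude.
CIF value = FCA price + origin terminal + freight + insurance = 21997.76 + 529.96 + 6513.15 + 266.89 = 29307.76
Ad valorem component: 29307.76 × 16% = 4689.24
Specific component: 494 × 3.92 = 1936.48
Import duty = 4689.24 + 1936.48 = 6625.72
Buyer bears: origin terminal 529.96 + freight 6513.15 + insurance 266.89 + destination terminal 244.52 + duty 6625.72 = 14180.24
Landed cost = invoice 21997.76 + 14180.24 = 36178.00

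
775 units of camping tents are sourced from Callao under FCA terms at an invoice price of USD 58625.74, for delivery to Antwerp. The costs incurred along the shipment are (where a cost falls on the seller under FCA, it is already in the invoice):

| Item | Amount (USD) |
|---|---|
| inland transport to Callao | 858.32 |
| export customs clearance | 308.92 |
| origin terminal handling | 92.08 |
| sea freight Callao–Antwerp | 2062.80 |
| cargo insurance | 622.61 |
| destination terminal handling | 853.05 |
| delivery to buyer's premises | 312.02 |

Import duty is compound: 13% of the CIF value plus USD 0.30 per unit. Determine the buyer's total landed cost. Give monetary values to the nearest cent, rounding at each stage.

Total landed cost: USD 70783.22

FCA: the seller delivers export-cleared goods to the carrier; the buyer bears costs from that point.
Already in the invoice (seller's account under FCA): inland to port, export clearance — exclude.
CIF value = FCA price + origin terminal + freight + insurance = 58625.74 + 92.08 + 2062.80 + 622.61 = 61403.23
Ad valorem component: 61403.23 × 13% = 7982.42
Specific component: 775 × 0.30 = 232.50
Import duty = 7982.42 + 232.50 = 8214.92
Buyer bears: origin terminal 92.08 + freight 2062.80 + insurance 622.61 + destination terminal 853.05 + delivery 312.02 + duty 8214.92 = 12157.48
Landed cost = invoice 58625.74 + 12157.48 = 70783.22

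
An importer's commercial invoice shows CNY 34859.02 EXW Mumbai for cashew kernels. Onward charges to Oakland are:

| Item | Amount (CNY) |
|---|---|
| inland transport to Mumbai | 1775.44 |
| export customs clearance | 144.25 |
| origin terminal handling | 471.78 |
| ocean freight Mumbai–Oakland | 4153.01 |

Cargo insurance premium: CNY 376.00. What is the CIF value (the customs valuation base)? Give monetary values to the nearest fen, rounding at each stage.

CIF value: CNY 41779.50

CIF = EXW price + pre-shipment costs + freight + insurance
CIF = 34859.02 + 1775.44 + 144.25 + 471.78 + 4153.01 + 376.00 = 41779.50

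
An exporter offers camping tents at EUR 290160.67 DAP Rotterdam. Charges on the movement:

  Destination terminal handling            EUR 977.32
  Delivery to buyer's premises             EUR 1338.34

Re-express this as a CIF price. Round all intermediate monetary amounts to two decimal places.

From DAP to CIF, the seller no longer bears: destination terminal, delivery.
CIF price = 290160.67 − 977.32 − 1338.34 = 287845.01

CIF price: EUR 287845.01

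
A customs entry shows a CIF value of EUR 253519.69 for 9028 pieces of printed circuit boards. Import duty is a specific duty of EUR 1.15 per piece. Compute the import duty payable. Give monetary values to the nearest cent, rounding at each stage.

Import duty = 9028 × 1.15 = 10382.20

Import duty: EUR 10382.20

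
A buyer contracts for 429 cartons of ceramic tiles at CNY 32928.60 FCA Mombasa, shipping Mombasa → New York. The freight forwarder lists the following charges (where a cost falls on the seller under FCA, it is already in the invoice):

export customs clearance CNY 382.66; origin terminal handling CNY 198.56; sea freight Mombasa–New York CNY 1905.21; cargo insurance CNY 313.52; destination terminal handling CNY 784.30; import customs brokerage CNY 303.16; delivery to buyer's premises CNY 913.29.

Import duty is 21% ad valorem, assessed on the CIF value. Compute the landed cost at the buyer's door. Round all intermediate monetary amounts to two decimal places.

Total landed cost: CNY 44769.28

FCA: the seller delivers export-cleared goods to the carrier; the buyer bears costs from that point.
Already in the invoice (seller's account under FCA): export clearance — exclude.
CIF value = FCA price + origin terminal + freight + insurance = 32928.60 + 198.56 + 1905.21 + 313.52 = 35345.89
Import duty = 35345.89 × 21% = 7422.64
Buyer bears: origin terminal 198.56 + freight 1905.21 + insurance 313.52 + destination terminal 784.30 + brokerage 303.16 + delivery 913.29 + duty 7422.64 = 11840.68
Landed cost = invoice 32928.60 + 11840.68 = 44769.28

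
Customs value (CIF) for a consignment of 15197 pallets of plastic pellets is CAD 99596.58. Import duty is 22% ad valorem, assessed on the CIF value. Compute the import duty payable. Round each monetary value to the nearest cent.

Import duty = 99596.58 × 22% = 21911.25

Import duty: CAD 21911.25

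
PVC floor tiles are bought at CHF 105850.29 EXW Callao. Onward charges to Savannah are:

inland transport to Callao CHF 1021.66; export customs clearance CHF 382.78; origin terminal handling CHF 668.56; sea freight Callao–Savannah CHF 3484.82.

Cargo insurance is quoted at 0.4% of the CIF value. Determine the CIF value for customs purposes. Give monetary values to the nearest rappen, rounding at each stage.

Let C be the CIF value. C = EXW price + pre-shipment costs + freight + 0.4% × C
C − 0.4% × C = 105850.29 + 1021.66 + 382.78 + 668.56 + 3484.82
0.996 × C = 111408.11
C = 111408.11 / 0.996 = 111855.53
Insurance premium = 0.4% × 111855.53 = 447.42

CIF value: CHF 111855.53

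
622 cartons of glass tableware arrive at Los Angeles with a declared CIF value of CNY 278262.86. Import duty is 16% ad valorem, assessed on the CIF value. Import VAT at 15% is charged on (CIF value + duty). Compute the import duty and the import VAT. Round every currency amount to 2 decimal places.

Import duty: CNY 44522.06; import VAT: CNY 48417.74

Import duty = 278262.86 × 16% = 44522.06
VAT base = CIF + duty = 278262.86 + 44522.06 = 322784.92
Import VAT = 322784.92 × 15% = 48417.74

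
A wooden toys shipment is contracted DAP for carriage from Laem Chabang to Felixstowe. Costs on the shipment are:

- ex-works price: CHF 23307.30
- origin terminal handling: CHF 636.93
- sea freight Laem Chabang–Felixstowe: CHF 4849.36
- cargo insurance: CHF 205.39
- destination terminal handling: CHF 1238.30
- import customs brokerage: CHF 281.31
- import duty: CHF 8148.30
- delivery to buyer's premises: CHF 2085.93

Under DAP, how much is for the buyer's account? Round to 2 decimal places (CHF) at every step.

DAP: the seller bears all costs to the named destination except import duty and clearance.
Seller's account: goods 23307.30 + origin terminal 636.93 + freight 4849.36 + insurance 205.39 + destination terminal 1238.30 + delivery 2085.93 = 32323.21
Buyer's account: brokerage 281.31 + duty 8148.30 = 8429.61

Buyer's account: CHF 8429.61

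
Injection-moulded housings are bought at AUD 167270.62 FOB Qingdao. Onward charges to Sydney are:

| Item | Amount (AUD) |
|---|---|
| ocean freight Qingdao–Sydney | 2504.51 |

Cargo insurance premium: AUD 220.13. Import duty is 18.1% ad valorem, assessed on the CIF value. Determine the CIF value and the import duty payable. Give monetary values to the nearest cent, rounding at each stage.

CIF value: AUD 169995.26; import duty: AUD 30769.14

CIF = FOB price + freight + insurance
CIF = 167270.62 + 2504.51 + 220.13 = 169995.26
Import duty = 169995.26 × 18.1% = 30769.14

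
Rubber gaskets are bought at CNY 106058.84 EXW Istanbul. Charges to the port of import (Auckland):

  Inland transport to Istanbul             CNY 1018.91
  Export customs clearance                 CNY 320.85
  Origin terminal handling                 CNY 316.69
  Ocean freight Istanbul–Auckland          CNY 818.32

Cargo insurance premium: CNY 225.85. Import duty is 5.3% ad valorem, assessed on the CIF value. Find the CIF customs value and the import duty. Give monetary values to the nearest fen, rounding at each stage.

CIF value: CNY 108759.46; import duty: CNY 5764.25

CIF = EXW price + pre-shipment costs + freight + insurance
CIF = 106058.84 + 1018.91 + 320.85 + 316.69 + 818.32 + 225.85 = 108759.46
Import duty = 108759.46 × 5.3% = 5764.25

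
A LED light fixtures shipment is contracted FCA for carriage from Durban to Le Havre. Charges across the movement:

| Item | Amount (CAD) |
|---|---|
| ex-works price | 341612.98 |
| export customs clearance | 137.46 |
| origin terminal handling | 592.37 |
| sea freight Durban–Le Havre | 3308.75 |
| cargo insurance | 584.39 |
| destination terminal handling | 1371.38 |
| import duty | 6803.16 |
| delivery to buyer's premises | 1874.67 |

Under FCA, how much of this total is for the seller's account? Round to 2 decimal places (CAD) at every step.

Seller's account: CAD 341750.44

FCA: the seller delivers export-cleared goods to the carrier; the buyer bears costs from that point.
Seller's account: goods 341612.98 + export clearance 137.46 = 341750.44
Buyer's account: origin terminal 592.37 + freight 3308.75 + insurance 584.39 + destination terminal 1371.38 + duty 6803.16 + delivery 1874.67 = 14534.72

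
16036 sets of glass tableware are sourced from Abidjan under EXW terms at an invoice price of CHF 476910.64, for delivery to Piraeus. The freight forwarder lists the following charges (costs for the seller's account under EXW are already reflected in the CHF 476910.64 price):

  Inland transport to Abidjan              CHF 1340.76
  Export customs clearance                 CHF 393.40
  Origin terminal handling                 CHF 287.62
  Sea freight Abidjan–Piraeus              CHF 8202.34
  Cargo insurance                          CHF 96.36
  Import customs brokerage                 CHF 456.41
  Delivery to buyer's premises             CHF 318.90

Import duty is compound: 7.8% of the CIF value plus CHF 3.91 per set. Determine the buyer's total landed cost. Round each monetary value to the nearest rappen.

EXW: the seller makes goods available at their premises; the buyer bears all onward costs.
CIF value = EXW price + inland to port + export clearance + origin terminal + freight + insurance = 476910.64 + 1340.76 + 393.40 + 287.62 + 8202.34 + 96.36 = 487231.12
Ad valorem component: 487231.12 × 7.8% = 38004.03
Specific component: 16036 × 3.91 = 62700.76
Import duty = 38004.03 + 62700.76 = 100704.79
Buyer bears: inland to port 1340.76 + export clearance 393.40 + origin terminal 287.62 + freight 8202.34 + insurance 96.36 + brokerage 456.41 + delivery 318.90 + duty 100704.79 = 111800.58
Landed cost = invoice 476910.64 + 111800.58 = 588711.22

Total landed cost: CHF 588711.22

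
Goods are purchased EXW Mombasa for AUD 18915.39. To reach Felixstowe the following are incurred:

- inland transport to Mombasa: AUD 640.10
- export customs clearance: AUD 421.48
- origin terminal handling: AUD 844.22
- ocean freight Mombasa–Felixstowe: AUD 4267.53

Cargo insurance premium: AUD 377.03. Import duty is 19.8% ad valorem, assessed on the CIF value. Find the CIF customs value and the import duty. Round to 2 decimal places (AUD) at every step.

CIF value: AUD 25465.75; import duty: AUD 5042.22

CIF = EXW price + pre-shipment costs + freight + insurance
CIF = 18915.39 + 640.10 + 421.48 + 844.22 + 4267.53 + 377.03 = 25465.75
Import duty = 25465.75 × 19.8% = 5042.22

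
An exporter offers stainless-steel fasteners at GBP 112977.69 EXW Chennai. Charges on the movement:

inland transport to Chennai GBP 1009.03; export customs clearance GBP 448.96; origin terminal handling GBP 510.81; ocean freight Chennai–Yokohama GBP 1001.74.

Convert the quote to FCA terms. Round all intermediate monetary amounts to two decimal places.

Not relevant to the conversion: origin terminal, freight — on the buyer under both terms; not part of either seller's price.
From EXW to FCA, the seller additionally bears: inland to port, export clearance.
FCA price = 112977.69 + 1009.03 + 448.96 = 114435.68

FCA price: GBP 114435.68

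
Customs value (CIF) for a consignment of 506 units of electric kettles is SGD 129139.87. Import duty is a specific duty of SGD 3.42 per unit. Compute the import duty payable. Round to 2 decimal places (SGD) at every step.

Import duty = 506 × 3.42 = 1730.52

Import duty: SGD 1730.52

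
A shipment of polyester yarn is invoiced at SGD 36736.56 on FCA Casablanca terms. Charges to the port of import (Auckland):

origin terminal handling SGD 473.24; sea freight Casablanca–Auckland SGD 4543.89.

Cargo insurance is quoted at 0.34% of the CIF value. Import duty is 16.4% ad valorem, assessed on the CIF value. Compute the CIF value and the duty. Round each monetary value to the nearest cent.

CIF value: SGD 41896.14; import duty: SGD 6870.97

Let C be the CIF value. C = FCA price + pre-shipment costs + freight + 0.34% × C
C − 0.34% × C = 36736.56 + 473.24 + 4543.89
0.9966 × C = 41753.69
C = 41753.69 / 0.9966 = 41896.14
Insurance premium = 0.34% × 41896.14 = 142.45
Import duty = 41896.14 × 16.4% = 6870.97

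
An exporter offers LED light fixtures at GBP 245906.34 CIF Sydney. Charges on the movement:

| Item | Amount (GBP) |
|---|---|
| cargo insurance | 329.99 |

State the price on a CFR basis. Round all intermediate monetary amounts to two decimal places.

From CIF to CFR, the seller no longer bears: insurance.
CFR price = 245906.34 − 329.99 = 245576.35

CFR price: GBP 245576.35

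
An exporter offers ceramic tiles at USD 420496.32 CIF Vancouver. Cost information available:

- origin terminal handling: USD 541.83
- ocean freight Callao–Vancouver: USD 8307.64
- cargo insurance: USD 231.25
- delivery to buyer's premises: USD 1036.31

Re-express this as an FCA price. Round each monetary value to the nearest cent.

FCA price: USD 411415.60

Not relevant to the conversion: delivery — on the buyer under both terms; not part of either seller's price.
From CIF to FCA, the seller no longer bears: origin terminal, freight, insurance.
FCA price = 420496.32 − 541.83 − 8307.64 − 231.25 = 411415.60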